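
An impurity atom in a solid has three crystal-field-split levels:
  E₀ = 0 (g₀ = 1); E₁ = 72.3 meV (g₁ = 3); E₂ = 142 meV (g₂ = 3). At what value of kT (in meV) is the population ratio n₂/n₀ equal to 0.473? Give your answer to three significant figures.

n₂/n₀ = (g₂/g₀) exp[−(E₂−E₀)/kT] = 0.473.
⇒ (E₂−E₀)/kT = ln((3/1)/0.473) = ln(6.3425) = 1.8473.
kT = 142 meV / 1.8473 = 76.9 meV.

76.9 meV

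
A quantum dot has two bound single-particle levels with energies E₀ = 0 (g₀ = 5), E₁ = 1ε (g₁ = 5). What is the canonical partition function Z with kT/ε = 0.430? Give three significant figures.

Eᵢ/kT = 0, 2.3256.
Z = Σ gᵢe^(−Eᵢ/kT) = 5·e^(−0) + 5·e^(−2.3256) = 5.0000 + 0.48862 = 5.4886.

Z = 5.49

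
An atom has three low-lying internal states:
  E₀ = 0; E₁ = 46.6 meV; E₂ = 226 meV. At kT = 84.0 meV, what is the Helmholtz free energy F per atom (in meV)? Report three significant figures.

Eᵢ/kT = 0, 0.55476, 2.6905.
Z = Σ e^(−Eᵢ/kT) = e^(−0) + e^(−0.55476) + e^(−2.6905) = 1.0000 + 0.57421 + 0.067847 = 1.6421.
F = −kT ln Z = −84.0 × ln(1.6421) = −84.0 × 0.49598 = -41.7 meV.

-41.7 meV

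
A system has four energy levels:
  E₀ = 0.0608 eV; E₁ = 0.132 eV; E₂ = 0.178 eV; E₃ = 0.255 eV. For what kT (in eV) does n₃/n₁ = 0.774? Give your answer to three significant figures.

0.480 eV

n₃/n₁ = exp[−(E₃−E₁)/kT] = 0.774.
⇒ (E₃−E₁)/kT = ln(1/0.774) = ln(1.2920) = 0.25619.
kT = 0.123 eV / 0.25619 = 0.480 eV.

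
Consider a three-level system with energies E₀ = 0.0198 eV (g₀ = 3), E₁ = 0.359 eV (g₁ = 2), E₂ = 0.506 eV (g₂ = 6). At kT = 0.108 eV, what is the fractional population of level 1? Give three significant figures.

Eᵢ/kT = 0.18333, 3.3241, 4.6852.
Z = Σ gᵢe^(−Eᵢ/kT) = 3·e^(−0.18333) + 2·e^(−3.3241) + 6·e^(−4.6852) = 2.4975 + 0.072010 + 0.055385 = 2.6249.
P₁ = g₁ e^(−E₁/kT) / Z = 0.072010/2.6249 = 0.0274.

0.0274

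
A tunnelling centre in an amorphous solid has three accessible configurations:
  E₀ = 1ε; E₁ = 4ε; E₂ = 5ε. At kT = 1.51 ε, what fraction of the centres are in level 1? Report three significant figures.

Eᵢ/kT = 0.66225, 2.6490, 3.3113.
Z = Σ e^(−Eᵢ/kT) = e^(−0.66225) + e^(−2.6490) + e^(−3.3113) = 0.51569 + 0.070722 + 0.036469 = 0.62288.
P₁ = e^(−E₁/kT) / Z = 0.070722/0.62288 = 0.114.

0.114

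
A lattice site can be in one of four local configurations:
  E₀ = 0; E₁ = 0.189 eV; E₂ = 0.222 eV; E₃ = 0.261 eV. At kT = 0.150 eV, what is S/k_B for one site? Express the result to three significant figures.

Eᵢ/kT = 0, 1.2600, 1.4800, 1.7400.
Z = Σ e^(−Eᵢ/kT) = e^(−0) + e^(−1.2600) + e^(−1.4800) + e^(−1.7400) = 1.0000 + 0.28365 + 0.22764 + 0.17552 = 1.6868.
⟨E⟩ = Σ EᵢPᵢ = 0.088900 eV.
S/k_B = ln Z + ⟨E⟩/kT = ln(1.6868) + 0.088900/0.150 = 0.52283 + 0.59267 = 1.12.

1.12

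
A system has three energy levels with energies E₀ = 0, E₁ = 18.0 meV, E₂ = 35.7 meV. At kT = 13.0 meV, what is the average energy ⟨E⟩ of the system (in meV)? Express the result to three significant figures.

Eᵢ/kT = 0, 1.3846, 2.7462.
Z = Σ e^(−Eᵢ/kT) = e^(−0) + e^(−1.3846) + e^(−2.7462) = 1.0000 + 0.25042 + 0.064171 = 1.3146.
⟨E⟩ = Σ Eᵢ e^(−Eᵢ/kT) / Z = (0·1.0000 + 18.0·0.25042 + 35.7·0.064171) / 1.3146 = 5.17 meV.

5.17 meV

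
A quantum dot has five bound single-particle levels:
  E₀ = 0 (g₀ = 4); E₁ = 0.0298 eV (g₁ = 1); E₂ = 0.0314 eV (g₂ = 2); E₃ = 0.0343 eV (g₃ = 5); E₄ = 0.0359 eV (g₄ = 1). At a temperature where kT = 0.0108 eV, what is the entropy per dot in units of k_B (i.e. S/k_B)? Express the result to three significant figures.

1.77

Eᵢ/kT = 0, 2.7593, 2.9074, 3.1759, 3.3241.
Z = Σ gᵢe^(−Eᵢ/kT) = 4·e^(−0) + 1·e^(−2.7593) + 2·e^(−2.9074) + 5·e^(−3.1759) + 1·e^(−3.3241) = 4.0000 + 0.063336 + 0.10924 + 0.20878 + 0.036005 = 4.4174.
⟨E⟩ = Σ EᵢPᵢ = 0.0031175 eV.
S/k_B = ln Z + ⟨E⟩/kT = ln(4.4174) + 0.0031175/0.0108 = 1.4856 + 0.28866 = 1.77.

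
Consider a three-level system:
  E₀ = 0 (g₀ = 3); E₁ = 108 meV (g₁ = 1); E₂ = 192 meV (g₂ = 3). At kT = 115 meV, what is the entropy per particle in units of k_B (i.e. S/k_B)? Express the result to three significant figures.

Eᵢ/kT = 0, 0.93913, 1.6696.
Z = Σ gᵢe^(−Eᵢ/kT) = 3·e^(−0) + 1·e^(−0.93913) + 3·e^(−1.6696) = 3.0000 + 0.39097 + 0.56497 = 3.9559.
⟨E⟩ = Σ EᵢPᵢ = 38.095 meV.
S/k_B = ln Z + ⟨E⟩/kT = ln(3.9559) + 38.095/115 = 1.3752 + 0.33126 = 1.71.

1.71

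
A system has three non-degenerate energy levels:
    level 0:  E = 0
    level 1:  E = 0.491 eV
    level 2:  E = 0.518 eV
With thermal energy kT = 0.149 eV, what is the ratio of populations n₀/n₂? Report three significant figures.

n₀/n₂ = exp[−(E₀−E₂)/kT] = exp(−(-0.518 eV)/(0.149 eV)) = exp(3.4765) = 32.3.

32.3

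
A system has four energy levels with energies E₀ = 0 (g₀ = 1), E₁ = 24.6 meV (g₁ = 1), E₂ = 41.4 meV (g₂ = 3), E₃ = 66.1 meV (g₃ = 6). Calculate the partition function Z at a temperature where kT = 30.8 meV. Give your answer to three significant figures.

Eᵢ/kT = 0, 0.79870, 1.3442, 2.1461.
Z = Σ gᵢe^(−Eᵢ/kT) = 1·e^(−0) + 1·e^(−0.79870) + 3·e^(−1.3442) + 6·e^(−2.1461) = 1.0000 + 0.44991 + 0.78224 + 0.70164 = 2.9338.

Z = 2.93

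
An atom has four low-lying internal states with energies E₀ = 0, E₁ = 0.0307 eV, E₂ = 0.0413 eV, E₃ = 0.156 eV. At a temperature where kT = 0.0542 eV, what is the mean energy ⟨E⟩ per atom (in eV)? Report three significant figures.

0.0218 eV

Eᵢ/kT = 0, 0.56642, 0.76199, 2.8782.
Z = Σ e^(−Eᵢ/kT) = e^(−0) + e^(−0.56642) + e^(−0.76199) + e^(−2.8782) = 1.0000 + 0.56755 + 0.46674 + 0.056236 = 2.0905.
⟨E⟩ = Σ Eᵢ e^(−Eᵢ/kT) / Z = (0·1.0000 + 0.0307·0.56755 + 0.0413·0.46674 + 0.156·0.056236) / 2.0905 = 0.0218 eV.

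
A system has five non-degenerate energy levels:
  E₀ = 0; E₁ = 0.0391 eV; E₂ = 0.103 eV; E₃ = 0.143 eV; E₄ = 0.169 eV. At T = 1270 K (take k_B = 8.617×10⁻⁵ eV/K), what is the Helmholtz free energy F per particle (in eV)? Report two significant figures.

k_BT = 8.617×10⁻⁵ × 1270 K = 0.1094 eV.
Eᵢ/kT = 0, 0.3574, 0.9415, 1.307, 1.545.
Z = Σ e^(−Eᵢ/kT) = e^(−0) + e^(−0.3574) + e^(−0.9415) + e^(−1.307) + e^(−1.545) = 1.000 + 0.6995 + 0.3900 + 0.2706 + 0.2133 = 2.573.
F = −kT ln Z = −0.1094 × ln(2.573) = −0.1094 × 0.9451 = -0.10 eV.

-0.10 eV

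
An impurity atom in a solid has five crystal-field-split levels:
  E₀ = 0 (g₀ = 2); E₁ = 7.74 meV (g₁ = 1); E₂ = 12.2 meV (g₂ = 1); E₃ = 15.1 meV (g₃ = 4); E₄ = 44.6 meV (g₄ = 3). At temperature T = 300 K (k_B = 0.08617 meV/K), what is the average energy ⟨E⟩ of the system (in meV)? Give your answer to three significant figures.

k_BT = 0.08617 × 300 K = 25.851 meV.
Eᵢ/kT = 0, 0.29941, 0.47194, 0.58412, 1.7253.
Z = Σ gᵢe^(−Eᵢ/kT) = 2·e^(−0) + 1·e^(−0.29941) + 1·e^(−0.47194) + 4·e^(−0.58412) + 3·e^(−1.7253) = 2.0000 + 0.74126 + 0.62379 + 2.2304 + 0.53436 = 6.1298.
⟨E⟩ = Σ Eᵢ gᵢe^(−Eᵢ/kT) / Z = (0·2.0000 + 7.74·0.74126 + 12.2·0.62379 + 15.1·2.2304 + 44.6·0.53436) / 6.1298 = 11.6 meV.

11.6 meV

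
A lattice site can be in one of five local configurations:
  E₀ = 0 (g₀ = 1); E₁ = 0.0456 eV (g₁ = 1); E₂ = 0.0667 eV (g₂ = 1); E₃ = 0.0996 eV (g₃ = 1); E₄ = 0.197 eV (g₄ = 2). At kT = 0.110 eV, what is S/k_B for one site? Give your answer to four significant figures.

Eᵢ/kT = 0, 0.414545, 0.606364, 0.905455, 1.79091.
Z = Σ gᵢe^(−Eᵢ/kT) = 1·e^(−0) + 1·e^(−0.414545) + 1·e^(−0.606364) + 1·e^(−0.905455) + 2·e^(−1.79091) = 1.00000 + 0.660641 + 0.545330 + 0.404358 + 0.333617 = 2.94395.
⟨E⟩ = Σ EᵢPᵢ = 0.0585932 eV.
S/k_B = ln Z + ⟨E⟩/kT = ln(2.94395) + 0.0585932/0.110 = 1.07975 + 0.532665 = 1.612.

1.612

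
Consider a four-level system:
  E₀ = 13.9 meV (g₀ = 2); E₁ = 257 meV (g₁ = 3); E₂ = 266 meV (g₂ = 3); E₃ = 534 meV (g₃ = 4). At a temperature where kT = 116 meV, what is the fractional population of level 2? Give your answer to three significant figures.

0.124

Eᵢ/kT = 0.11983, 2.2155, 2.2931, 4.6034.
Z = Σ gᵢe^(−Eᵢ/kT) = 2·e^(−0.11983) + 3·e^(−2.2155) + 3·e^(−2.2931) + 4·e^(−4.6034) = 1.7741 + 0.32730 + 0.30286 + 0.040071 = 2.4443.
P₂ = g₂ e^(−E₂/kT) / Z = 0.30286/2.4443 = 0.124.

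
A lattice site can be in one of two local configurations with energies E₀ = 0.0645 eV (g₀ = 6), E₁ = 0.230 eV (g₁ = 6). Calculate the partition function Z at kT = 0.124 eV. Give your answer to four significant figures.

Z = 4.505

Eᵢ/kT = 0.520161, 1.85484.
Z = Σ gᵢe^(−Eᵢ/kT) = 6·e^(−0.520161) + 6·e^(−1.85484) = 3.56655 + 0.938868 = 4.50542.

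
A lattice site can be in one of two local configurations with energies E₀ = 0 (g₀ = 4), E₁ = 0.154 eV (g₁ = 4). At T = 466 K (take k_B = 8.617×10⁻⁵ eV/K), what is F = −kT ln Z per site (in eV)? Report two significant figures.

-0.057 eV

k_BT = 8.617×10⁻⁵ × 466 K = 0.04016 eV.
Eᵢ/kT = 0, 3.835.
Z = Σ gᵢe^(−Eᵢ/kT) = 4·e^(−0) + 4·e^(−3.835) = 4.000 + 0.08641 = 4.086.
F = −kT ln Z = −0.04016 × ln(4.086) = −0.04016 × 1.408 = -0.057 eV.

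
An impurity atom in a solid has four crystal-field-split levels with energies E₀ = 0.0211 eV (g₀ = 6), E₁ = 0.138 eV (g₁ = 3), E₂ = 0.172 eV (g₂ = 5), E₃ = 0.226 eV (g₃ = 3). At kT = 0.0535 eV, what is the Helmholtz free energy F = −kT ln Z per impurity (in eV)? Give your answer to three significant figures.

Eᵢ/kT = 0.39439, 2.5794, 3.2150, 4.2243.
Z = Σ gᵢe^(−Eᵢ/kT) = 6·e^(−0.39439) + 3·e^(−2.5794) + 5·e^(−3.2150) + 3·e^(−4.2243) = 4.0445 + 0.22746 + 0.20078 + 0.043907 = 4.5166.
F = −kT ln Z = −0.0535 × ln(4.5166) = −0.0535 × 1.5078 = -0.0807 eV.

-0.0807 eV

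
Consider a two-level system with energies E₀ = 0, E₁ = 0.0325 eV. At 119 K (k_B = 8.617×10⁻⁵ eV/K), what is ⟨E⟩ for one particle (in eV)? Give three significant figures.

0.00131 eV

k_BT = 8.617×10⁻⁵ × 119 K = 0.010254 eV.
Eᵢ/kT = 0, 3.1695.
Z = Σ e^(−Eᵢ/kT) = e^(−0) + e^(−3.1695) = 1.0000 + 0.042025 = 1.0420.
⟨E⟩ = Σ Eᵢ e^(−Eᵢ/kT) / Z = (0·1.0000 + 0.0325·0.042025) / 1.0420 = 0.00131 eV.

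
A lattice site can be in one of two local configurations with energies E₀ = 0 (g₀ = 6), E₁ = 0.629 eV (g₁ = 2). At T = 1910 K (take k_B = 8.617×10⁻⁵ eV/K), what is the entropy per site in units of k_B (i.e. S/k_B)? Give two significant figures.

1.8

k_BT = 8.617×10⁻⁵ × 1910 K = 0.1646 eV.
Eᵢ/kT = 0, 3.821.
Z = Σ gᵢe^(−Eᵢ/kT) = 6·e^(−0) + 2·e^(−3.821) = 6.000 + 0.04381 = 6.044.
⟨E⟩ = Σ EᵢPᵢ = 0.004559 eV.
S/k_B = ln Z + ⟨E⟩/kT = ln(6.044) + 0.004559/0.1646 = 1.799 + 0.02770 = 1.8.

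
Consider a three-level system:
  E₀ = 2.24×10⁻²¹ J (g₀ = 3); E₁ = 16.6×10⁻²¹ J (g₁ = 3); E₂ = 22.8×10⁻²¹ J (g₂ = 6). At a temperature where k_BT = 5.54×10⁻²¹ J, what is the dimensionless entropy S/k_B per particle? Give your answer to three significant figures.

Eᵢ/kT = 0.40433, 2.9964, 4.1155.
Z = Σ gᵢe^(−Eᵢ/kT) = 3·e^(−0.40433) + 3·e^(−2.9964) + 6·e^(−4.1155) = 2.0023 + 0.14990 + 0.097907 = 2.2501.
⟨E⟩ = Σ EᵢPᵢ = 4.0913 ×10⁻²¹ J.
S/k_B = ln Z + ⟨E⟩/kT = ln(2.2501) + 4.0913/5.54 = 0.81097 + 0.73850 = 1.55.

1.55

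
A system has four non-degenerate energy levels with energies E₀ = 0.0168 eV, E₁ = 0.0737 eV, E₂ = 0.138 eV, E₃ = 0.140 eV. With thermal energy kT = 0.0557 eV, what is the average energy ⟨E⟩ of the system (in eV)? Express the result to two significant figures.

Eᵢ/kT = 0.3016, 1.323, 2.478, 2.513.
Z = Σ e^(−Eᵢ/kT) = e^(−0.3016) + e^(−1.323) + e^(−2.478) + e^(−2.513) = 0.7396 + 0.2663 + 0.08391 + 0.08102 = 1.171.
⟨E⟩ = Σ Eᵢ e^(−Eᵢ/kT) / Z = (0.0168·0.7396 + 0.0737·0.2663 + 0.138·0.08391 + 0.140·0.08102) / 1.171 = 0.047 eV.

0.047 eV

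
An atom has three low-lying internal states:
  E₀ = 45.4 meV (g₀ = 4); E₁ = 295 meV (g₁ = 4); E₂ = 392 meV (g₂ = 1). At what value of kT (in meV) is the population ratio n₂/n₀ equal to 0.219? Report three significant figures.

n₂/n₀ = (g₂/g₀) exp[−(E₂−E₀)/kT] = 0.219.
⇒ (E₂−E₀)/kT = ln((1/4)/0.219) = ln(1.1416) = 0.13243.
kT = 346.6 meV / 0.13243 = 2620 meV.

2620 meV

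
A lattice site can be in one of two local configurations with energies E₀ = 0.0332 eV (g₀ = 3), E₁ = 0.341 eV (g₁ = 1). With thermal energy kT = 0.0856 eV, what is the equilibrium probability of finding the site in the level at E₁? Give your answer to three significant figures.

0.00906

Eᵢ/kT = 0.38785, 3.9836.
Z = Σ gᵢe^(−Eᵢ/kT) = 3·e^(−0.38785) + 1·e^(−3.9836) = 2.0355 + 0.018618 = 2.0541.
P₁ = g₁ e^(−E₁/kT) / Z = 0.018618/2.0541 = 0.00906.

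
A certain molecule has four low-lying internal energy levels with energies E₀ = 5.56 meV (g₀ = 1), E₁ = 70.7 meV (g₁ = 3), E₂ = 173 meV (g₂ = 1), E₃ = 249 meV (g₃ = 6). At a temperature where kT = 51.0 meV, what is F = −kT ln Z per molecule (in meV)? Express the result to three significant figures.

Eᵢ/kT = 0.10902, 1.3863, 3.3922, 4.8824.
Z = Σ gᵢe^(−Eᵢ/kT) = 1·e^(−0.10902) + 3·e^(−1.3863) + 1·e^(−3.3922) + 6·e^(−4.8824) = 0.89671 + 0.75000 + 0.033635 + 0.045473 = 1.7258.
F = −kT ln Z = −51.0 × ln(1.7258) = −51.0 × 0.54569 = -27.8 meV.

-27.8 meV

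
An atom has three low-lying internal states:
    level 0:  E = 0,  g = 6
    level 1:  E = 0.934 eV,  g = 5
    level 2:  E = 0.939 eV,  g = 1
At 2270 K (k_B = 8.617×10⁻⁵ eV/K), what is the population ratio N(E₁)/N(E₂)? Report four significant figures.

5.129

k_BT = 8.617×10⁻⁵ × 2270 K = 0.195606 eV.
n₁/n₂ = (g₁/g₂) exp[−(E₁−E₂)/kT] = (5/1) × exp(−(-0.005 eV)/(0.195606 eV)) = (5/1) × exp(0.0255616) = 5.129.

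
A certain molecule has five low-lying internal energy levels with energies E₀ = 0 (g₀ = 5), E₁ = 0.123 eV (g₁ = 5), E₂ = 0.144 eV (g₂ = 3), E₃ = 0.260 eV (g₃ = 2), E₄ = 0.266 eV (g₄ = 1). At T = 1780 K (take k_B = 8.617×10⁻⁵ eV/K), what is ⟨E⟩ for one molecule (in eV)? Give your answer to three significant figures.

k_BT = 8.617×10⁻⁵ × 1780 K = 0.15338 eV.
Eᵢ/kT = 0, 0.80193, 0.93884, 1.6951, 1.7343.
Z = Σ gᵢe^(−Eᵢ/kT) = 5·e^(−0) + 5·e^(−0.80193) + 3·e^(−0.93884) + 2·e^(−1.6951) + 1·e^(−1.7343) = 5.0000 + 2.2423 + 1.1732 + 0.36716 + 0.17652 = 8.9592.
⟨E⟩ = Σ Eᵢ gᵢe^(−Eᵢ/kT) / Z = (0·5.0000 + 0.123·2.2423 + 0.144·1.1732 + 0.260·0.36716 + 0.266·0.17652) / 8.9592 = 0.0655 eV.

0.0655 eV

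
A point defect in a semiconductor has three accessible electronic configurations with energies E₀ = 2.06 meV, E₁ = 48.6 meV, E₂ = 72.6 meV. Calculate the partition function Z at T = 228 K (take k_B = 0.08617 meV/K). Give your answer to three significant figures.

Z = 1.01

k_BT = 0.08617 × 228 K = 19.647 meV.
Eᵢ/kT = 0.10485, 2.4737, 3.6952.
Z = Σ e^(−Eᵢ/kT) = e^(−0.10485) + e^(−2.4737) + e^(−3.6952) = 0.90046 + 0.084272 + 0.024842 = 1.0096.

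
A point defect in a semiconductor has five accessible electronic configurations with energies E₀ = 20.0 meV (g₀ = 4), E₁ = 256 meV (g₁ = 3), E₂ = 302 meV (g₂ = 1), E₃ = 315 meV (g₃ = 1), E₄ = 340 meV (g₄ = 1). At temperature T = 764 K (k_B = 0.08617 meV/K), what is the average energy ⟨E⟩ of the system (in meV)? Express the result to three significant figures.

k_BT = 0.08617 × 764 K = 65.834 meV.
Eᵢ/kT = 0.30379, 3.8886, 4.5873, 4.7848, 5.1645.
Z = Σ gᵢe^(−Eᵢ/kT) = 4·e^(−0.30379) + 3·e^(−3.8886) + 1·e^(−4.5873) + 1·e^(−4.7848) + 1·e^(−5.1645) = 2.9521 + 0.061422 + 0.010180 + 0.0083558 + 0.0057159 = 3.0378.
⟨E⟩ = Σ Eᵢ gᵢe^(−Eᵢ/kT) / Z = (20.0·2.9521 + 256·0.061422 + 302·0.010180 + 315·0.0083558 + 340·0.0057159) / 3.0378 = 27.1 meV.

27.1 meV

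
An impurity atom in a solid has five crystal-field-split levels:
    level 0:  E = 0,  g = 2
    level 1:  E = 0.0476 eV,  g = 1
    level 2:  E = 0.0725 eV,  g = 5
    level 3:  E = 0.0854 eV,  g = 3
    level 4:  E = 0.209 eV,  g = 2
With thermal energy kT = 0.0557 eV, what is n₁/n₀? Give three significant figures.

0.213

n₁/n₀ = (g₁/g₀) exp[−(E₁−E₀)/kT] = (1/2) × exp(−(0.0476 eV)/(0.0557 eV)) = (1/2) × exp(-0.85458) = 0.213.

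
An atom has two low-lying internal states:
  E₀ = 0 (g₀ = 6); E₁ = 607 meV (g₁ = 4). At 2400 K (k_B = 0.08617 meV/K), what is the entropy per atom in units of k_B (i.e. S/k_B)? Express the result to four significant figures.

1.927

k_BT = 0.08617 × 2400 K = 206.808 meV.
Eᵢ/kT = 0, 2.93509.
Z = Σ gᵢe^(−Eᵢ/kT) = 6·e^(−0) + 4·e^(−2.93509) = 6.00000 + 0.212504 = 6.21250.
⟨E⟩ = Σ EᵢPᵢ = 20.7630 meV.
S/k_B = ln Z + ⟨E⟩/kT = ln(6.21250) + 20.7630/206.808 = 1.82656 + 0.100397 = 1.927.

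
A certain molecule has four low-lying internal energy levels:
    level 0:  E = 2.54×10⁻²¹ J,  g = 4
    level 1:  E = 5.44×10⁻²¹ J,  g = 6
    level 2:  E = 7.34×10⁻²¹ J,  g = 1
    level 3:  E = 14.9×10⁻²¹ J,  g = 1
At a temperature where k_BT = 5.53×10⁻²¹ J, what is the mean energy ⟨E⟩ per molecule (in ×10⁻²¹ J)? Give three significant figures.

4.23 ×10⁻²¹ J

Eᵢ/kT = 0.45931, 0.98373, 1.3273, 2.6944.
Z = Σ gᵢe^(−Eᵢ/kT) = 4·e^(−0.45931) + 6·e^(−0.98373) + 1·e^(−1.3273) + 1·e^(−2.6944) = 2.5269 + 2.2435 + 0.26519 + 0.067583 = 5.1032.
⟨E⟩ = Σ Eᵢ gᵢe^(−Eᵢ/kT) / Z = (2.54·2.5269 + 5.44·2.2435 + 7.34·0.26519 + 14.9·0.067583) / 5.1032 = 4.23 ×10⁻²¹ J.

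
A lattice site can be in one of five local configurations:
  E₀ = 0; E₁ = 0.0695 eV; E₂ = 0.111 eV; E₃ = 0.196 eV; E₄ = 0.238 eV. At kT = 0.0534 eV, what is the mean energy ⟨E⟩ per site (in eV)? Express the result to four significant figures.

Eᵢ/kT = 0, 1.30150, 2.07865, 3.67041, 4.45693.
Z = Σ e^(−Eᵢ/kT) = e^(−0) + e^(−1.30150) + e^(−2.07865) + e^(−3.67041) + e^(−4.45693) = 1.00000 + 0.272123 + 0.125099 + 0.0254660 + 0.0115979 = 1.43429.
⟨E⟩ = Σ Eᵢ e^(−Eᵢ/kT) / Z = (0·1.00000 + 0.0695·0.272123 + 0.111·0.125099 + 0.196·0.0254660 + 0.238·0.0115979) / 1.43429 = 0.02827 eV.

0.02827 eV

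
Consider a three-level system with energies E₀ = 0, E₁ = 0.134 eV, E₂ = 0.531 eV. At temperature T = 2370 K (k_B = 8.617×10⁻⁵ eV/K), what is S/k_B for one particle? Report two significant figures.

0.80

k_BT = 8.617×10⁻⁵ × 2370 K = 0.2042 eV.
Eᵢ/kT = 0, 0.6562, 2.600.
Z = Σ e^(−Eᵢ/kT) = e^(−0) + e^(−0.6562) + e^(−2.600) = 1.000 + 0.5188 + 0.07427 = 1.593.
⟨E⟩ = Σ EᵢPᵢ = 0.06840 eV.
S/k_B = ln Z + ⟨E⟩/kT = ln(1.593) + 0.06840/0.2042 = 0.4656 + 0.3350 = 0.80.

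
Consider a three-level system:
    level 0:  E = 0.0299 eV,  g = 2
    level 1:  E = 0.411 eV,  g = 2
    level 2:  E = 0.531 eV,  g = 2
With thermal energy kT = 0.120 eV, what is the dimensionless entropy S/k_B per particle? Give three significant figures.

0.935

Eᵢ/kT = 0.24917, 3.4250, 4.4250.
Z = Σ gᵢe^(−Eᵢ/kT) = 2·e^(−0.24917) + 2·e^(−3.4250) + 2·e^(−4.4250) = 1.5589 + 0.065099 + 0.023948 = 1.6479.
⟨E⟩ = Σ EᵢPᵢ = 0.052238 eV.
S/k_B = ln Z + ⟨E⟩/kT = ln(1.6479) + 0.052238/0.120 = 0.49950 + 0.43532 = 0.935.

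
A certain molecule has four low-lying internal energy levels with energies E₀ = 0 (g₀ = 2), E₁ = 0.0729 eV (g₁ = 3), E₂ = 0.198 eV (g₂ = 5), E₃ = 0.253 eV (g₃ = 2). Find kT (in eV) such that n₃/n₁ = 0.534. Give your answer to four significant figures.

n₃/n₁ = (g₃/g₁) exp[−(E₃−E₁)/kT] = 0.534.
⇒ (E₃−E₁)/kT = ln((2/3)/0.534) = ln(1.24844) = 0.221895.
kT = 0.1801 eV / 0.221895 = 0.8116 eV.

0.8116 eV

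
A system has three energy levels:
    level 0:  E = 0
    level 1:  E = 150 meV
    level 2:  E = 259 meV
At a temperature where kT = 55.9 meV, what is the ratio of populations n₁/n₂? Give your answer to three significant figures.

7.03

n₁/n₂ = exp[−(E₁−E₂)/kT] = exp(−(-109 meV)/(55.9 meV)) = exp(1.9499) = 7.03.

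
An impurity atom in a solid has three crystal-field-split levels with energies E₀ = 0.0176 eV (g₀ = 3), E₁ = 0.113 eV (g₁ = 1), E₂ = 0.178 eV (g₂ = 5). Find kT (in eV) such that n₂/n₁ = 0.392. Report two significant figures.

n₂/n₁ = (g₂/g₁) exp[−(E₂−E₁)/kT] = 0.392.
⇒ (E₂−E₁)/kT = ln((5/1)/0.392) = ln(12.76) = 2.546.
kT = 0.065 eV / 2.546 = 0.026 eV.

0.026 eV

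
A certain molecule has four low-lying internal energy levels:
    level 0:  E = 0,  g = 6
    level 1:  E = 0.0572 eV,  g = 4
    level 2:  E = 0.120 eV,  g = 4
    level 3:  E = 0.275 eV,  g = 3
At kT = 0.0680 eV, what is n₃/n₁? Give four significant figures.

0.03048

n₃/n₁ = (g₃/g₁) exp[−(E₃−E₁)/kT] = (3/4) × exp(−(0.2178 eV)/(0.0680 eV)) = (3/4) × exp(-3.20294) = 0.03048.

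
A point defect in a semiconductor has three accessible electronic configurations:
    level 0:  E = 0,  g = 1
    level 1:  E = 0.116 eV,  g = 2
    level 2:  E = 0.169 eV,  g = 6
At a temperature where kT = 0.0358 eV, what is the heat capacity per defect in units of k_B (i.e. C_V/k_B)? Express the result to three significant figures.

1.58

Eᵢ/kT = 0, 3.2402, 4.7207.
Z = Σ gᵢe^(−Eᵢ/kT) = 1·e^(−0) + 2·e^(−3.2402) + 6·e^(−4.7207) = 1.0000 + 0.078312 + 0.053454 = 1.1318.
⟨E⟩ = 0.016008 eV, ⟨E²⟩ = 0.0022800 eV².
C_V/k_B = (⟨E²⟩ − ⟨E⟩²)/(kT)² = (0.0022800 − 0.00025626)/0.0012816 = 1.58.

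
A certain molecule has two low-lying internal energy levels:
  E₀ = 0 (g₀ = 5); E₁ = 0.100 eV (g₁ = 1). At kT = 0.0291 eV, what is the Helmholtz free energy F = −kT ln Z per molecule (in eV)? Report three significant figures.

-0.0470 eV

Eᵢ/kT = 0, 3.4364.
Z = Σ gᵢe^(−Eᵢ/kT) = 5·e^(−0) + 1·e^(−3.4364) = 5.0000 + 0.032180 = 5.0322.
F = −kT ln Z = −0.0291 × ln(5.0322) = −0.0291 × 1.6159 = -0.0470 eV.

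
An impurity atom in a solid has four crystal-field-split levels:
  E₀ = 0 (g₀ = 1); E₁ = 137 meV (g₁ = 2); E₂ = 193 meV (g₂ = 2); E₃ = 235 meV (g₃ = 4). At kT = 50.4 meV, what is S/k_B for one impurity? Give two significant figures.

0.77

Eᵢ/kT = 0, 2.718, 3.829, 4.663.
Z = Σ gᵢe^(−Eᵢ/kT) = 1·e^(−0) + 2·e^(−2.718) + 2·e^(−3.829) + 4·e^(−4.663) = 1.000 + 0.1320 + 0.04346 + 0.03775 = 1.213.
⟨E⟩ = Σ EᵢPᵢ = 29.14 meV.
S/k_B = ln Z + ⟨E⟩/kT = ln(1.213) + 29.14/50.4 = 0.1931 + 0.5782 = 0.77.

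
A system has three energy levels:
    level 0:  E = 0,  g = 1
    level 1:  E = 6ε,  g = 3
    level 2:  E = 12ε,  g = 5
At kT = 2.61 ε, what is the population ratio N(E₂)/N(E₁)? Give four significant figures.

0.1673

n₂/n₁ = (g₂/g₁) exp[−(E₂−E₁)/kT] = (5/3) × exp(−(6ε)/(2.61ε)) = (5/3) × exp(-2.29885) = 0.1673.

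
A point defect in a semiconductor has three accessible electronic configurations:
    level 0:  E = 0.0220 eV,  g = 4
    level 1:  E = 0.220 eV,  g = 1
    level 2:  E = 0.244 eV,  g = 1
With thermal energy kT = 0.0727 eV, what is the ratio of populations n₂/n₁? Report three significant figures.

0.719

n₂/n₁ = (g₂/g₁) exp[−(E₂−E₁)/kT] = (1/1) × exp(−(0.024 eV)/(0.0727 eV)) = (1/1) × exp(-0.33012) = 0.719.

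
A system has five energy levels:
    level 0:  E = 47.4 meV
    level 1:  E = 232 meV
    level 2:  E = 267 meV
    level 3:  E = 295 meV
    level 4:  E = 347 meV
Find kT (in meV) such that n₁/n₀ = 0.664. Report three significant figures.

451 meV

n₁/n₀ = exp[−(E₁−E₀)/kT] = 0.664.
⇒ (E₁−E₀)/kT = ln(1/0.664) = ln(1.5060) = 0.40946.
kT = 184.6 meV / 0.40946 = 451 meV.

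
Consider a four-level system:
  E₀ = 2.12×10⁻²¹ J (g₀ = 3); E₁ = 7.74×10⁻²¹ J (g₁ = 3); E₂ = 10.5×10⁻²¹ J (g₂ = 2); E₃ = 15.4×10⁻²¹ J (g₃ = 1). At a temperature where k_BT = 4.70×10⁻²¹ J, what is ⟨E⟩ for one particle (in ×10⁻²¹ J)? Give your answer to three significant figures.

4.14 ×10⁻²¹ J

Eᵢ/kT = 0.45106, 1.6468, 2.2340, 3.2766.
Z = Σ gᵢe^(−Eᵢ/kT) = 3·e^(−0.45106) + 3·e^(−1.6468) + 2·e^(−2.2340) + 1·e^(−3.2766) = 1.9109 + 0.57800 + 0.21420 + 0.037756 = 2.7409.
⟨E⟩ = Σ Eᵢ gᵢe^(−Eᵢ/kT) / Z = (2.12·1.9109 + 7.74·0.57800 + 10.5·0.21420 + 15.4·0.037756) / 2.7409 = 4.14 ×10⁻²¹ J.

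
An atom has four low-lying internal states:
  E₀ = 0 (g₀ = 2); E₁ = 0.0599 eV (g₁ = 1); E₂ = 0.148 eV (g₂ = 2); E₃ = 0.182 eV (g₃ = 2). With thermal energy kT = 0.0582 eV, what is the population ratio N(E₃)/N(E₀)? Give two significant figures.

0.044

n₃/n₀ = (g₃/g₀) exp[−(E₃−E₀)/kT] = (2/2) × exp(−(0.182 eV)/(0.0582 eV)) = (2/2) × exp(-3.127) = 0.044.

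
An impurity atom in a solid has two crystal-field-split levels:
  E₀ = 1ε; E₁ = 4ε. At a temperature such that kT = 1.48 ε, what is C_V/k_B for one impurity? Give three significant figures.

0.423

Eᵢ/kT = 0.67568, 2.7027.
Z = Σ e^(−Eᵢ/kT) = e^(−0.67568) + e^(−2.7027) = 0.50881 + 0.067024 = 0.57583.
⟨E⟩ = 1.3492 ε, ⟨E²⟩ = 2.7459 ε².
C_V/k_B = (⟨E²⟩ − ⟨E⟩²)/(kT)² = (2.7459 − 1.8203)/2.1904 = 0.423.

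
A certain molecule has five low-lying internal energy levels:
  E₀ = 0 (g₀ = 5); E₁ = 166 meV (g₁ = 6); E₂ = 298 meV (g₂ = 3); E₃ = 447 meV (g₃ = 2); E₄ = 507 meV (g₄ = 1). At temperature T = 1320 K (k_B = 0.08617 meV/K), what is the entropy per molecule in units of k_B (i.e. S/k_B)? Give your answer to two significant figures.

2.3

k_BT = 0.08617 × 1320 K = 113.7 meV.
Eᵢ/kT = 0, 1.460, 2.621, 3.931, 4.459.
Z = Σ gᵢe^(−Eᵢ/kT) = 5·e^(−0) + 6·e^(−1.460) + 3·e^(−2.621) + 2·e^(−3.931) + 1·e^(−4.459) = 5.000 + 1.393 + 0.2182 + 0.03925 + 0.01157 = 6.662.
⟨E⟩ = Σ EᵢPᵢ = 47.98 meV.
S/k_B = ln Z + ⟨E⟩/kT = ln(6.662) + 47.98/113.7 = 1.896 + 0.4220 = 2.3.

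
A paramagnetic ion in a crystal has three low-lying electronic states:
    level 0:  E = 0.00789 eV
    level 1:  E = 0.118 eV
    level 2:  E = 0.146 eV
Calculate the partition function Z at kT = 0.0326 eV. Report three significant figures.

Z = 0.823

Eᵢ/kT = 0.24202, 3.6196, 4.4785.
Z = Σ e^(−Eᵢ/kT) = e^(−0.24202) + e^(−3.6196) + e^(−4.4785) = 0.78504 + 0.026793 + 0.011350 = 0.82318.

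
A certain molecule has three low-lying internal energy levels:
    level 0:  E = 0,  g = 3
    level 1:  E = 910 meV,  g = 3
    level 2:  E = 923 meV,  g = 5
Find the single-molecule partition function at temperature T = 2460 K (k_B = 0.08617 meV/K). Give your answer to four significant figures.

k_BT = 0.08617 × 2460 K = 211.978 meV.
Eᵢ/kT = 0, 4.29290, 4.35423.
Z = Σ gᵢe^(−Eᵢ/kT) = 3·e^(−0) + 3·e^(−4.29290) + 5·e^(−4.35423) = 3.00000 + 0.0409957 + 0.0642617 = 3.10526.

Z = 3.105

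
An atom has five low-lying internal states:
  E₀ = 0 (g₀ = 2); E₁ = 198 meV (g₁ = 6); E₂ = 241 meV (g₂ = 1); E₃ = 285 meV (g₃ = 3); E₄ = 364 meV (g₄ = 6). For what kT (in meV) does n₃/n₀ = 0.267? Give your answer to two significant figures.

170 meV

n₃/n₀ = (g₃/g₀) exp[−(E₃−E₀)/kT] = 0.267.
⇒ (E₃−E₀)/kT = ln((3/2)/0.267) = ln(5.618) = 1.726.
kT = 285 meV / 1.726 = 170 meV.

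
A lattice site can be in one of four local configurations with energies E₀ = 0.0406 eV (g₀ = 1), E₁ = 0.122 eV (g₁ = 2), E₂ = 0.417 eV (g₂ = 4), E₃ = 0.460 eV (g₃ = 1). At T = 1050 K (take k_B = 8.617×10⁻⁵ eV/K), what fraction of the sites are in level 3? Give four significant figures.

0.005146

k_BT = 8.617×10⁻⁵ × 1050 K = 0.0904785 eV.
Eᵢ/kT = 0.448725, 1.34839, 4.60883, 5.08408.
Z = Σ gᵢe^(−Eᵢ/kT) = 1·e^(−0.448725) + 2·e^(−1.34839) + 4·e^(−4.60883) + 1·e^(−5.08408) = 0.638442 + 0.519316 + 0.0398539 + 0.00619458 = 1.20381.
P₃ = g₃ e^(−E₃/kT) / Z = 0.00619458/1.20381 = 0.005146.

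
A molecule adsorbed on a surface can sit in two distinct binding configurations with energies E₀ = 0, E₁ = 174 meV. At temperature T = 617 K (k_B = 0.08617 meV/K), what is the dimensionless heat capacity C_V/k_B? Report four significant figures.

0.3769

k_BT = 0.08617 × 617 K = 53.1669 meV.
Eᵢ/kT = 0, 3.27271.
Z = Σ e^(−Eᵢ/kT) = e^(−0) + e^(−3.27271) = 1.00000 + 0.0379036 = 1.03790.
⟨E⟩ = 6.35439 meV, ⟨E²⟩ = 1105.66 meV².
C_V/k_B = (⟨E²⟩ − ⟨E⟩²)/(kT)² = (1105.66 − 40.3783)/2826.72 = 0.3769.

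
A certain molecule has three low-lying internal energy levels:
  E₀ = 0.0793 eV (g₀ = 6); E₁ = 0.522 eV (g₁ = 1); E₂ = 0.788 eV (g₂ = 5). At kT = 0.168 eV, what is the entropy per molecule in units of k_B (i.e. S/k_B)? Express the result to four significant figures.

1.897

Eᵢ/kT = 0.472024, 3.10714, 4.69048.
Z = Σ gᵢe^(−Eᵢ/kT) = 6·e^(−0.472024) + 1·e^(−3.10714) + 5·e^(−4.69048) = 3.74243 + 0.0447287 + 0.0459114 = 3.83307.
⟨E⟩ = Σ EᵢPᵢ = 0.0929545 eV.
S/k_B = ln Z + ⟨E⟩/kT = ln(3.83307) + 0.0929545/0.168 = 1.34367 + 0.553301 = 1.897.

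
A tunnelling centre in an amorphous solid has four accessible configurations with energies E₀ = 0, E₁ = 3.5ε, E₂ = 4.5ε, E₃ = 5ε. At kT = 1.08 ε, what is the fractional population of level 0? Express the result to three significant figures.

0.939

Eᵢ/kT = 0, 3.2407, 4.1667, 4.6296.
Z = Σ e^(−Eᵢ/kT) = e^(−0) + e^(−3.2407) + e^(−4.1667) + e^(−4.6296) = 1.0000 + 0.039136 + 0.015503 + 0.0097587 = 1.0644.
P₀ = e^(−E₀/kT) / Z = 1.0000/1.0644 = 0.939.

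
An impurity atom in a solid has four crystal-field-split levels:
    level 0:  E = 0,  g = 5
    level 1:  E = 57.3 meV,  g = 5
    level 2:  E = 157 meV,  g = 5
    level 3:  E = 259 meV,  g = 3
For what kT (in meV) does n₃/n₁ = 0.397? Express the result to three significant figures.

n₃/n₁ = (g₃/g₁) exp[−(E₃−E₁)/kT] = 0.397.
⇒ (E₃−E₁)/kT = ln((3/5)/0.397) = ln(1.5113) = 0.41297.
kT = 201.7 meV / 0.41297 = 488 meV.

488 meV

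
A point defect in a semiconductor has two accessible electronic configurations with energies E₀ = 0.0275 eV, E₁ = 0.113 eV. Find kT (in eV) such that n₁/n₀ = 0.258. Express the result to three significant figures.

n₁/n₀ = exp[−(E₁−E₀)/kT] = 0.258.
⇒ (E₁−E₀)/kT = ln(1/0.258) = ln(3.8760) = 1.3548.
kT = 0.0855 eV / 1.3548 = 0.0631 eV.

0.0631 eV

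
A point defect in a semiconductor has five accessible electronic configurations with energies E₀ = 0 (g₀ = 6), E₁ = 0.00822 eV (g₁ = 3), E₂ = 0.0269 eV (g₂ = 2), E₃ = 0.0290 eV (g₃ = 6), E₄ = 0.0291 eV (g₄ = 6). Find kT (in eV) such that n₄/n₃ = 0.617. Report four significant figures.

0.0002071 eV

n₄/n₃ = (g₄/g₃) exp[−(E₄−E₃)/kT] = 0.617.
⇒ (E₄−E₃)/kT = ln((6/6)/0.617) = ln(1.62075) = 0.482889.
kT = 0.0001 eV / 0.482889 = 0.0002071 eV.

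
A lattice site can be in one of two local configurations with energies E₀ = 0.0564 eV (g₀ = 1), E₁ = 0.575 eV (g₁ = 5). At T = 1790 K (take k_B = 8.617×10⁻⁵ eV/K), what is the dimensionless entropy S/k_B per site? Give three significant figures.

0.656

k_BT = 8.617×10⁻⁵ × 1790 K = 0.15424 eV.
Eᵢ/kT = 0.36566, 3.7280.
Z = Σ gᵢe^(−Eᵢ/kT) = 1·e^(−0.36566) + 5·e^(−3.7280) = 0.69374 + 0.12020 = 0.81394.
⟨E⟩ = Σ EᵢPᵢ = 0.13299 eV.
S/k_B = ln Z + ⟨E⟩/kT = ln(0.81394) + 0.13299/0.15424 = -0.20587 + 0.86223 = 0.656.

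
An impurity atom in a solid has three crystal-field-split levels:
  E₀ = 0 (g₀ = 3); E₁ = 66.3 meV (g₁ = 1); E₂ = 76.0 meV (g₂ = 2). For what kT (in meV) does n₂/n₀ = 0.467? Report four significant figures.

213.5 meV

n₂/n₀ = (g₂/g₀) exp[−(E₂−E₀)/kT] = 0.467.
⇒ (E₂−E₀)/kT = ln((2/3)/0.467) = ln(1.42755) = 0.355960.
kT = 76.0 meV / 0.355960 = 213.5 meV.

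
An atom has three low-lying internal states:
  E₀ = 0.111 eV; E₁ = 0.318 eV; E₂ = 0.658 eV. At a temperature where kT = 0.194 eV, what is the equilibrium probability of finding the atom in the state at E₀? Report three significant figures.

0.712

Eᵢ/kT = 0.57216, 1.6392, 3.3918.
Z = Σ e^(−Eᵢ/kT) = e^(−0.57216) + e^(−1.6392) + e^(−3.3918) = 0.56431 + 0.19414 + 0.033648 = 0.79210.
P₀ = e^(−E₀/kT) / Z = 0.56431/0.79210 = 0.712.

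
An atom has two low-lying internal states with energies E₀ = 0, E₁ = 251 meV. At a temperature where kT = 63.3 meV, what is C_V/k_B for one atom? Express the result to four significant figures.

0.2872

Eᵢ/kT = 0, 3.96524.
Z = Σ e^(−Eᵢ/kT) = e^(−0) + e^(−3.96524) = 1.00000 + 0.0189635 = 1.01896.
⟨E⟩ = 4.67127 meV, ⟨E²⟩ = 1172.49 meV².
C_V/k_B = (⟨E²⟩ − ⟨E⟩²)/(kT)² = (1172.49 − 21.8208)/4006.89 = 0.2872.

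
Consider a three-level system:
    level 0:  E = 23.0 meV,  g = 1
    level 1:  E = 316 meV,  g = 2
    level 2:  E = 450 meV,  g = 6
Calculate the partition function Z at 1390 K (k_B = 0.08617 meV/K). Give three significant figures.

k_BT = 0.08617 × 1390 K = 119.78 meV.
Eᵢ/kT = 0.19202, 2.6382, 3.7569.
Z = Σ gᵢe^(−Eᵢ/kT) = 1·e^(−0.19202) + 2·e^(−2.6382) + 6·e^(−3.7569) = 0.82529 + 0.14298 + 0.14014 = 1.1084.

Z = 1.11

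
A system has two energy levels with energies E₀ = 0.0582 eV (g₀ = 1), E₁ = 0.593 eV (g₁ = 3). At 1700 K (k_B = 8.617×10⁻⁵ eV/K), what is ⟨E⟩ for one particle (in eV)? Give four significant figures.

0.09686 eV

k_BT = 8.617×10⁻⁵ × 1700 K = 0.146489 eV.
Eᵢ/kT = 0.397299, 4.04809.
Z = Σ gᵢe^(−Eᵢ/kT) = 1·e^(−0.397299) + 3·e^(−4.04809) = 0.672133 + 0.0523670 = 0.724500.
⟨E⟩ = Σ Eᵢ gᵢe^(−Eᵢ/kT) / Z = (0.0582·0.672133 + 0.593·0.0523670) / 0.724500 = 0.09686 eV.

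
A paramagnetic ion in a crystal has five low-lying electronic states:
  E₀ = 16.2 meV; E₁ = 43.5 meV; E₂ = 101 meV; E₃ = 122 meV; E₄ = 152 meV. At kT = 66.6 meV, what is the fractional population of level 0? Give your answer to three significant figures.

Eᵢ/kT = 0.24324, 0.65315, 1.5165, 1.8318, 2.2823.
Z = Σ e^(−Eᵢ/kT) = e^(−0.24324) + e^(−0.65315) + e^(−1.5165) + e^(−1.8318) + e^(−2.2823) = 0.78408 + 0.52040 + 0.21948 + 0.16013 + 0.10205 = 1.7861.
P₀ = e^(−E₀/kT) / Z = 0.78408/1.7861 = 0.439.

0.439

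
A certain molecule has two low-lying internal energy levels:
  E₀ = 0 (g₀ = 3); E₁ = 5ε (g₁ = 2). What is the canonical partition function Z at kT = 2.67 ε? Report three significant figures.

Eᵢ/kT = 0, 1.8727.
Z = Σ gᵢe^(−Eᵢ/kT) = 3·e^(−0) + 2·e^(−1.8727) = 3.0000 + 0.30742 = 3.3074.

Z = 3.31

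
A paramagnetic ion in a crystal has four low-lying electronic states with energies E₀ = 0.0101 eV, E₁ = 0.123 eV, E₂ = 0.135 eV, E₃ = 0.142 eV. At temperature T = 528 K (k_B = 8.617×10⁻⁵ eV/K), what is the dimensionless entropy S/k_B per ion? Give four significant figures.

k_BT = 8.617×10⁻⁵ × 528 K = 0.0454978 eV.
Eᵢ/kT = 0.221989, 2.70343, 2.96718, 3.12103.
Z = Σ e^(−Eᵢ/kT) = e^(−0.221989) + e^(−2.70343) + e^(−2.96718) + e^(−3.12103) = 0.800924 + 0.0669754 + 0.0514482 + 0.0441117 = 0.963459.
⟨E⟩ = Σ EᵢPᵢ = 0.0306569 eV.
S/k_B = ln Z + ⟨E⟩/kT = ln(0.963459) + 0.0306569/0.0454978 = -0.0372253 + 0.673811 = 0.6366.

0.6366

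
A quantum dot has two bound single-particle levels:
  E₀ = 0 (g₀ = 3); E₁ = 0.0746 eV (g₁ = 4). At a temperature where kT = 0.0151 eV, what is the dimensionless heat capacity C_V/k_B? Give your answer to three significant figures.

Eᵢ/kT = 0, 4.9404.
Z = Σ gᵢe^(−Eᵢ/kT) = 3·e^(−0) + 4·e^(−4.9404) = 3.0000 + 0.028607 = 3.0286.
⟨E⟩ = 0.00070464 eV, ⟨E²⟩ = 0.000052566 eV².
C_V/k_B = (⟨E²⟩ − ⟨E⟩²)/(kT)² = (0.000052566 − 0.00000049652)/0.00022801 = 0.228.

0.228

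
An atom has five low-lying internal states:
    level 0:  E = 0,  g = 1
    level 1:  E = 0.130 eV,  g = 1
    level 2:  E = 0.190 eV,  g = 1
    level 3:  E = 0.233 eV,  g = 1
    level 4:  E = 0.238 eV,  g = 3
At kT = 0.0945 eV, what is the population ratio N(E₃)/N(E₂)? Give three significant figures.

n₃/n₂ = (g₃/g₂) exp[−(E₃−E₂)/kT] = (1/1) × exp(−(0.043 eV)/(0.0945 eV)) = (1/1) × exp(-0.45503) = 0.634.

0.634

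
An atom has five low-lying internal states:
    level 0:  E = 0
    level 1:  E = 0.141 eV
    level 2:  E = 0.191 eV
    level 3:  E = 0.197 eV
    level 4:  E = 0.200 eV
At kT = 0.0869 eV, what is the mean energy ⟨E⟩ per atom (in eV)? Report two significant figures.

0.059 eV

Eᵢ/kT = 0, 1.623, 2.198, 2.267, 2.301.
Z = Σ e^(−Eᵢ/kT) = e^(−0) + e^(−1.623) + e^(−2.198) + e^(−2.267) + e^(−2.301) = 1.000 + 0.1973 + 0.1110 + 0.1036 + 0.1002 = 1.512.
⟨E⟩ = Σ Eᵢ e^(−Eᵢ/kT) / Z = (0·1.000 + 0.141·0.1973 + 0.191·0.1110 + 0.197·0.1036 + 0.200·0.1002) / 1.512 = 0.059 eV.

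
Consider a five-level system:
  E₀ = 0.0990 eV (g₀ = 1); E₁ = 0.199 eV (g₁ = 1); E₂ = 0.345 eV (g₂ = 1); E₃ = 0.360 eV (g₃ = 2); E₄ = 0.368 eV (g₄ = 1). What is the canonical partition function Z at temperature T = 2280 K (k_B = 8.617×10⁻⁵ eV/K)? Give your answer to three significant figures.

k_BT = 8.617×10⁻⁵ × 2280 K = 0.19647 eV.
Eᵢ/kT = 0.50389, 1.0129, 1.7560, 1.8323, 1.8731.
Z = Σ gᵢe^(−Eᵢ/kT) = 1·e^(−0.50389) + 1·e^(−1.0129) + 1·e^(−1.7560) + 2·e^(−1.8323) + 1·e^(−1.8731) = 0.60418 + 0.36316 + 0.17273 + 0.32009 + 0.15365 = 1.6138.

Z = 1.61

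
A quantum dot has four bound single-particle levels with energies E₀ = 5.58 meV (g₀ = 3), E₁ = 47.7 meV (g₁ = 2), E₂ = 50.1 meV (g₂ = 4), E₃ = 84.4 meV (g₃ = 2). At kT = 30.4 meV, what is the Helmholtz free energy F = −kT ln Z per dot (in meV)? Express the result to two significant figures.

Eᵢ/kT = 0.1836, 1.569, 1.648, 2.776.
Z = Σ gᵢe^(−Eᵢ/kT) = 3·e^(−0.1836) + 2·e^(−1.569) + 4·e^(−1.648) + 2·e^(−2.776) = 2.497 + 0.4165 + 0.7697 + 0.1246 = 3.808.
F = −kT ln Z = −30.4 × ln(3.808) = −30.4 × 1.337 = -41 meV.

-41 meV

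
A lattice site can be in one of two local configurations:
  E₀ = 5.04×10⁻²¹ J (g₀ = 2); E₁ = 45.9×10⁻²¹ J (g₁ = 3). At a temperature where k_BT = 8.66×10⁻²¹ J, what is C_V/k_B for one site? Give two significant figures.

0.29

Eᵢ/kT = 0.5820, 5.300.
Z = Σ gᵢe^(−Eᵢ/kT) = 2·e^(−0.5820) + 3·e^(−5.300) = 1.118 + 0.01497 = 1.133.
⟨E⟩ = 5.580, ⟨E²⟩ = 52.90.
C_V/k_B = (⟨E²⟩ − ⟨E⟩²)/(kT)² = (52.90 − 31.14)/75.00 = 0.29.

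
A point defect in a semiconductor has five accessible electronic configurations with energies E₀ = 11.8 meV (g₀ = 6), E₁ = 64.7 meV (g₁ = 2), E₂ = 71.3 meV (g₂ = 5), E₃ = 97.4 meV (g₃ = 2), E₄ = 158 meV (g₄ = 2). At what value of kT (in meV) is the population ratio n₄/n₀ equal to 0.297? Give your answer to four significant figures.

n₄/n₀ = (g₄/g₀) exp[−(E₄−E₀)/kT] = 0.297.
⇒ (E₄−E₀)/kT = ln((2/6)/0.297) = ln(1.12233) = 0.115407.
kT = 146.2 meV / 0.115407 = 1267 meV.

1267 meV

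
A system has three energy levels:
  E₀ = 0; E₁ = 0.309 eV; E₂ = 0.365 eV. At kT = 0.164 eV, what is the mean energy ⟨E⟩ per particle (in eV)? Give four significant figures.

Eᵢ/kT = 0, 1.88415, 2.22561.
Z = Σ e^(−Eᵢ/kT) = e^(−0) + e^(−1.88415) + e^(−2.22561) = 1.00000 + 0.151958 + 0.108002 = 1.25996.
⟨E⟩ = Σ Eᵢ e^(−Eᵢ/kT) / Z = (0·1.00000 + 0.309·0.151958 + 0.365·0.108002) / 1.25996 = 0.06855 eV.

0.06855 eV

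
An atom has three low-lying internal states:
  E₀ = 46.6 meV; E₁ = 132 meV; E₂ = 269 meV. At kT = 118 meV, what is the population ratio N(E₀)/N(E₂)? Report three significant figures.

n₀/n₂ = exp[−(E₀−E₂)/kT] = exp(−(-222.4 meV)/(118 meV)) = exp(1.8847) = 6.58.

6.58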